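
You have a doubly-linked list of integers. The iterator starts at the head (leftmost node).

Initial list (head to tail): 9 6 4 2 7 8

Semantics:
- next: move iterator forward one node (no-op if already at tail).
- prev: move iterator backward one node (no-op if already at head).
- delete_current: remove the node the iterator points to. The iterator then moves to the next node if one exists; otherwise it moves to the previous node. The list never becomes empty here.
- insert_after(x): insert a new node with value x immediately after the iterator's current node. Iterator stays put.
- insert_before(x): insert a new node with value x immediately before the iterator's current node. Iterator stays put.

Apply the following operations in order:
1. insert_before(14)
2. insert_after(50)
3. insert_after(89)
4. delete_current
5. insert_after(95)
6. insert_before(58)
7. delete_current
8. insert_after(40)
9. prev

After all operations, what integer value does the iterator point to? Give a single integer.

After 1 (insert_before(14)): list=[14, 9, 6, 4, 2, 7, 8] cursor@9
After 2 (insert_after(50)): list=[14, 9, 50, 6, 4, 2, 7, 8] cursor@9
After 3 (insert_after(89)): list=[14, 9, 89, 50, 6, 4, 2, 7, 8] cursor@9
After 4 (delete_current): list=[14, 89, 50, 6, 4, 2, 7, 8] cursor@89
After 5 (insert_after(95)): list=[14, 89, 95, 50, 6, 4, 2, 7, 8] cursor@89
After 6 (insert_before(58)): list=[14, 58, 89, 95, 50, 6, 4, 2, 7, 8] cursor@89
After 7 (delete_current): list=[14, 58, 95, 50, 6, 4, 2, 7, 8] cursor@95
After 8 (insert_after(40)): list=[14, 58, 95, 40, 50, 6, 4, 2, 7, 8] cursor@95
After 9 (prev): list=[14, 58, 95, 40, 50, 6, 4, 2, 7, 8] cursor@58

Answer: 58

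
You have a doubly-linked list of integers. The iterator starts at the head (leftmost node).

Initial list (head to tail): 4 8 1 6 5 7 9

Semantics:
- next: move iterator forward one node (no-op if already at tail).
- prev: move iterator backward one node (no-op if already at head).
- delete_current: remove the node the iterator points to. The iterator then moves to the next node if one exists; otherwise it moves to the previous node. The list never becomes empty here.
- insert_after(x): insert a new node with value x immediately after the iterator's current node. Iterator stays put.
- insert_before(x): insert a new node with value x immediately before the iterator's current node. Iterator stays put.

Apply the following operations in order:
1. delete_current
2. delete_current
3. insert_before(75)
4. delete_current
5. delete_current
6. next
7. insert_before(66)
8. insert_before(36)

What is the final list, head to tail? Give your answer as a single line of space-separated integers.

After 1 (delete_current): list=[8, 1, 6, 5, 7, 9] cursor@8
After 2 (delete_current): list=[1, 6, 5, 7, 9] cursor@1
After 3 (insert_before(75)): list=[75, 1, 6, 5, 7, 9] cursor@1
After 4 (delete_current): list=[75, 6, 5, 7, 9] cursor@6
After 5 (delete_current): list=[75, 5, 7, 9] cursor@5
After 6 (next): list=[75, 5, 7, 9] cursor@7
After 7 (insert_before(66)): list=[75, 5, 66, 7, 9] cursor@7
After 8 (insert_before(36)): list=[75, 5, 66, 36, 7, 9] cursor@7

Answer: 75 5 66 36 7 9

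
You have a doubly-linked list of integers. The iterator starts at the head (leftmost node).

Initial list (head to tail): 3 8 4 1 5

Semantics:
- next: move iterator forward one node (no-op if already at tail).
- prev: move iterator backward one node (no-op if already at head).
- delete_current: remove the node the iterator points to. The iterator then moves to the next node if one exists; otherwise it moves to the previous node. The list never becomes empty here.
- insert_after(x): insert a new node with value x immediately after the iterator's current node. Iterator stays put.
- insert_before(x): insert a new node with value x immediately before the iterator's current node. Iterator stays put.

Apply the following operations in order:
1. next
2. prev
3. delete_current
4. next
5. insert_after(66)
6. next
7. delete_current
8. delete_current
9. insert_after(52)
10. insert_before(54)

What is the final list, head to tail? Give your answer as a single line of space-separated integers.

Answer: 8 4 54 5 52

Derivation:
After 1 (next): list=[3, 8, 4, 1, 5] cursor@8
After 2 (prev): list=[3, 8, 4, 1, 5] cursor@3
After 3 (delete_current): list=[8, 4, 1, 5] cursor@8
After 4 (next): list=[8, 4, 1, 5] cursor@4
After 5 (insert_after(66)): list=[8, 4, 66, 1, 5] cursor@4
After 6 (next): list=[8, 4, 66, 1, 5] cursor@66
After 7 (delete_current): list=[8, 4, 1, 5] cursor@1
After 8 (delete_current): list=[8, 4, 5] cursor@5
After 9 (insert_after(52)): list=[8, 4, 5, 52] cursor@5
After 10 (insert_before(54)): list=[8, 4, 54, 5, 52] cursor@5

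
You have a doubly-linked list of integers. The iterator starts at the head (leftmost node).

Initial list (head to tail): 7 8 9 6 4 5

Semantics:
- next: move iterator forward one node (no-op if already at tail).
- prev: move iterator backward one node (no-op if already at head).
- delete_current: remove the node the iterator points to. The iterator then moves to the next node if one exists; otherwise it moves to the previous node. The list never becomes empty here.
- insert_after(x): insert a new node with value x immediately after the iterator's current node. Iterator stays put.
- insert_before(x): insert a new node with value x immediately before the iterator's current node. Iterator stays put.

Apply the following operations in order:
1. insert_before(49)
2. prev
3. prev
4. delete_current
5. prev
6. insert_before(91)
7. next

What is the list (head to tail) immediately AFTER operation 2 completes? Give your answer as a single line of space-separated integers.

Answer: 49 7 8 9 6 4 5

Derivation:
After 1 (insert_before(49)): list=[49, 7, 8, 9, 6, 4, 5] cursor@7
After 2 (prev): list=[49, 7, 8, 9, 6, 4, 5] cursor@49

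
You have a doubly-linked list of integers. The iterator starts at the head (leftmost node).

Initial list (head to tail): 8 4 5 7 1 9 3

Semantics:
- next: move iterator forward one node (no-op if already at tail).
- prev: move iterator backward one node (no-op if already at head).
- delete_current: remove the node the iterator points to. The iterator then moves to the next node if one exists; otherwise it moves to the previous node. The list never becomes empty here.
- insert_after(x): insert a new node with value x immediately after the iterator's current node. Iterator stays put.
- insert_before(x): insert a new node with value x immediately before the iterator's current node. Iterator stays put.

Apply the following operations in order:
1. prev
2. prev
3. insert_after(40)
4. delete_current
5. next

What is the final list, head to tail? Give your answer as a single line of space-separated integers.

After 1 (prev): list=[8, 4, 5, 7, 1, 9, 3] cursor@8
After 2 (prev): list=[8, 4, 5, 7, 1, 9, 3] cursor@8
After 3 (insert_after(40)): list=[8, 40, 4, 5, 7, 1, 9, 3] cursor@8
After 4 (delete_current): list=[40, 4, 5, 7, 1, 9, 3] cursor@40
After 5 (next): list=[40, 4, 5, 7, 1, 9, 3] cursor@4

Answer: 40 4 5 7 1 9 3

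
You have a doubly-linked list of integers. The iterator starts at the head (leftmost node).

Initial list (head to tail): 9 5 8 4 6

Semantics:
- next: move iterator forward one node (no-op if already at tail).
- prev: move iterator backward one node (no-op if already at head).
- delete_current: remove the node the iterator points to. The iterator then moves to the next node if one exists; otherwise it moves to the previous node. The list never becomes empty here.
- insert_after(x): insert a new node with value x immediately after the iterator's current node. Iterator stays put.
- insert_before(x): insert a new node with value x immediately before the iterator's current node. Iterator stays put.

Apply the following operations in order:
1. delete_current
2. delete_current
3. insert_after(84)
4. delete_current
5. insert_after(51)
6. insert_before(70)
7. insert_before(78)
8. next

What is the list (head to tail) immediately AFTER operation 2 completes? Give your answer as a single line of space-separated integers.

After 1 (delete_current): list=[5, 8, 4, 6] cursor@5
After 2 (delete_current): list=[8, 4, 6] cursor@8

Answer: 8 4 6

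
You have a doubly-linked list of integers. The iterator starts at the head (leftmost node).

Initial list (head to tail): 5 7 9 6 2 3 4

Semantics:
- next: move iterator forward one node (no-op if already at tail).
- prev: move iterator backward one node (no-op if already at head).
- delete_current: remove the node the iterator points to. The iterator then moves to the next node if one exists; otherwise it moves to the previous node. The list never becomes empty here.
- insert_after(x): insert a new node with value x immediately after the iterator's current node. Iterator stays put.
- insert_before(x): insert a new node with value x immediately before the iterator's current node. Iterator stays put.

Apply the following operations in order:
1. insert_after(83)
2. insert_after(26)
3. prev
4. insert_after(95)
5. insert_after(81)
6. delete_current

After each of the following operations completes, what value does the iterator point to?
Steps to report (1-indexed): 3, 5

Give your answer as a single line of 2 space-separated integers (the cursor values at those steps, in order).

After 1 (insert_after(83)): list=[5, 83, 7, 9, 6, 2, 3, 4] cursor@5
After 2 (insert_after(26)): list=[5, 26, 83, 7, 9, 6, 2, 3, 4] cursor@5
After 3 (prev): list=[5, 26, 83, 7, 9, 6, 2, 3, 4] cursor@5
After 4 (insert_after(95)): list=[5, 95, 26, 83, 7, 9, 6, 2, 3, 4] cursor@5
After 5 (insert_after(81)): list=[5, 81, 95, 26, 83, 7, 9, 6, 2, 3, 4] cursor@5
After 6 (delete_current): list=[81, 95, 26, 83, 7, 9, 6, 2, 3, 4] cursor@81

Answer: 5 5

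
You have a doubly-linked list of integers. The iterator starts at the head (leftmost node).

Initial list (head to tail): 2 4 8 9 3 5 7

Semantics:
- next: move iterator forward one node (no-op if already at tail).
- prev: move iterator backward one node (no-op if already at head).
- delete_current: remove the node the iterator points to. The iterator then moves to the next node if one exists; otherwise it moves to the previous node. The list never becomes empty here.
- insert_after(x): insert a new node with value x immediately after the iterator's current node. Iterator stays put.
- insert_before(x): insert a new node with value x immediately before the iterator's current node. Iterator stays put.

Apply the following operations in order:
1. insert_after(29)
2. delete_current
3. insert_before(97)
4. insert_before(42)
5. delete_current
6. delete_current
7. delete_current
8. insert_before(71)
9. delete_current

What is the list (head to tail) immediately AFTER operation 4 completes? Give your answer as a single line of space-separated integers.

Answer: 97 42 29 4 8 9 3 5 7

Derivation:
After 1 (insert_after(29)): list=[2, 29, 4, 8, 9, 3, 5, 7] cursor@2
After 2 (delete_current): list=[29, 4, 8, 9, 3, 5, 7] cursor@29
After 3 (insert_before(97)): list=[97, 29, 4, 8, 9, 3, 5, 7] cursor@29
After 4 (insert_before(42)): list=[97, 42, 29, 4, 8, 9, 3, 5, 7] cursor@29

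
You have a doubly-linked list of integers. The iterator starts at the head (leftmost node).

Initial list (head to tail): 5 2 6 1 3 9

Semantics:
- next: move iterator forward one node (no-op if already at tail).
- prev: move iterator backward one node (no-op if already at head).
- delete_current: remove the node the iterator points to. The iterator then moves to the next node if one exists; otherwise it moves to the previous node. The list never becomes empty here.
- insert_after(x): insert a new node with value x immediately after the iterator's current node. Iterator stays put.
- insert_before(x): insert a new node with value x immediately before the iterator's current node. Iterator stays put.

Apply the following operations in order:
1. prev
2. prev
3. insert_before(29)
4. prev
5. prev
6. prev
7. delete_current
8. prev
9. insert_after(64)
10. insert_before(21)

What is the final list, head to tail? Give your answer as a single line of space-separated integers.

After 1 (prev): list=[5, 2, 6, 1, 3, 9] cursor@5
After 2 (prev): list=[5, 2, 6, 1, 3, 9] cursor@5
After 3 (insert_before(29)): list=[29, 5, 2, 6, 1, 3, 9] cursor@5
After 4 (prev): list=[29, 5, 2, 6, 1, 3, 9] cursor@29
After 5 (prev): list=[29, 5, 2, 6, 1, 3, 9] cursor@29
After 6 (prev): list=[29, 5, 2, 6, 1, 3, 9] cursor@29
After 7 (delete_current): list=[5, 2, 6, 1, 3, 9] cursor@5
After 8 (prev): list=[5, 2, 6, 1, 3, 9] cursor@5
After 9 (insert_after(64)): list=[5, 64, 2, 6, 1, 3, 9] cursor@5
After 10 (insert_before(21)): list=[21, 5, 64, 2, 6, 1, 3, 9] cursor@5

Answer: 21 5 64 2 6 1 3 9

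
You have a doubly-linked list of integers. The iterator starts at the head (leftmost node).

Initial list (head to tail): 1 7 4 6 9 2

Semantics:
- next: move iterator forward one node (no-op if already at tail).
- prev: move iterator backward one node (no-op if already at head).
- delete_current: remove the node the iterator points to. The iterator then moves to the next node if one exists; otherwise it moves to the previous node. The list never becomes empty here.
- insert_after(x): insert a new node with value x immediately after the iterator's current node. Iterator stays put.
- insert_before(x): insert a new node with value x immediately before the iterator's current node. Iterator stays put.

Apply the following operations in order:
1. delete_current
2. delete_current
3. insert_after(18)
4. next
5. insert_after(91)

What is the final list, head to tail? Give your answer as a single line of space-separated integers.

Answer: 4 18 91 6 9 2

Derivation:
After 1 (delete_current): list=[7, 4, 6, 9, 2] cursor@7
After 2 (delete_current): list=[4, 6, 9, 2] cursor@4
After 3 (insert_after(18)): list=[4, 18, 6, 9, 2] cursor@4
After 4 (next): list=[4, 18, 6, 9, 2] cursor@18
After 5 (insert_after(91)): list=[4, 18, 91, 6, 9, 2] cursor@18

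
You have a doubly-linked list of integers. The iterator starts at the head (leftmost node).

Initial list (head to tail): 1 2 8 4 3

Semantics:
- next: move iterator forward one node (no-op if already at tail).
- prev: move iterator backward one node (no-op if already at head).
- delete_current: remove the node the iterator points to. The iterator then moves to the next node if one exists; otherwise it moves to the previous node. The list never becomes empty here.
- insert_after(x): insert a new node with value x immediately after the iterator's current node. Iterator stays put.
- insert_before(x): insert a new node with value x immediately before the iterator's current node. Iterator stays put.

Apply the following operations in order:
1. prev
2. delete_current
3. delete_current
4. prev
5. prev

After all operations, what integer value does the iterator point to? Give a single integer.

After 1 (prev): list=[1, 2, 8, 4, 3] cursor@1
After 2 (delete_current): list=[2, 8, 4, 3] cursor@2
After 3 (delete_current): list=[8, 4, 3] cursor@8
After 4 (prev): list=[8, 4, 3] cursor@8
After 5 (prev): list=[8, 4, 3] cursor@8

Answer: 8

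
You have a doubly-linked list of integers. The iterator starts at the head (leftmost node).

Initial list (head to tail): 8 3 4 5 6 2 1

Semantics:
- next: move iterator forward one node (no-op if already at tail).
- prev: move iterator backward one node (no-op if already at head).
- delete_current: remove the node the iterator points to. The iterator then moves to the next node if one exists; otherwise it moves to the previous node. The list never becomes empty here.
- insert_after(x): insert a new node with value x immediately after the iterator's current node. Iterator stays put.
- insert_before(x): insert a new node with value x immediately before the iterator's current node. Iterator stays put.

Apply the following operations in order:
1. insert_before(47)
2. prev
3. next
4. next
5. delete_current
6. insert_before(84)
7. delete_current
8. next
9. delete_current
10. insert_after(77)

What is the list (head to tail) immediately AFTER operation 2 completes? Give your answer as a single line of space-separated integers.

After 1 (insert_before(47)): list=[47, 8, 3, 4, 5, 6, 2, 1] cursor@8
After 2 (prev): list=[47, 8, 3, 4, 5, 6, 2, 1] cursor@47

Answer: 47 8 3 4 5 6 2 1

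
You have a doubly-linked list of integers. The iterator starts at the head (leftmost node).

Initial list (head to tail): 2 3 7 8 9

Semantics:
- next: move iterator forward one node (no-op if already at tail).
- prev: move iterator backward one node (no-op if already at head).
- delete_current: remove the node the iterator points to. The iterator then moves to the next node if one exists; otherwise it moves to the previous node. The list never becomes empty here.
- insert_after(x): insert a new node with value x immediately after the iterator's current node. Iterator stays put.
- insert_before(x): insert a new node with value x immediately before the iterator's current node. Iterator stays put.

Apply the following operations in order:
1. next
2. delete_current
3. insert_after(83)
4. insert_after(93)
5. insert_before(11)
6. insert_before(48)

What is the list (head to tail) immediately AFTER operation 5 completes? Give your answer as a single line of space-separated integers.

After 1 (next): list=[2, 3, 7, 8, 9] cursor@3
After 2 (delete_current): list=[2, 7, 8, 9] cursor@7
After 3 (insert_after(83)): list=[2, 7, 83, 8, 9] cursor@7
After 4 (insert_after(93)): list=[2, 7, 93, 83, 8, 9] cursor@7
After 5 (insert_before(11)): list=[2, 11, 7, 93, 83, 8, 9] cursor@7

Answer: 2 11 7 93 83 8 9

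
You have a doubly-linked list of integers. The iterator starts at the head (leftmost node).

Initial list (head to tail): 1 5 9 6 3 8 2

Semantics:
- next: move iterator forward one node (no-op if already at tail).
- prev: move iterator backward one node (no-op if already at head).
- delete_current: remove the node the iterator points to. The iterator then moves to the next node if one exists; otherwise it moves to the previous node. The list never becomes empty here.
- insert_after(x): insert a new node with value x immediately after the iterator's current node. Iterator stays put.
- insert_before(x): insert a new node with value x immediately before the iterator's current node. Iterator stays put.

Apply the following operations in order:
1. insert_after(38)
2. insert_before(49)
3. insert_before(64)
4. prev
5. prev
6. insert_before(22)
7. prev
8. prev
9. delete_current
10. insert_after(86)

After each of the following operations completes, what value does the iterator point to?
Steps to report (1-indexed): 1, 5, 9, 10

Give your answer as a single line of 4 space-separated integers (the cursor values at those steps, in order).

After 1 (insert_after(38)): list=[1, 38, 5, 9, 6, 3, 8, 2] cursor@1
After 2 (insert_before(49)): list=[49, 1, 38, 5, 9, 6, 3, 8, 2] cursor@1
After 3 (insert_before(64)): list=[49, 64, 1, 38, 5, 9, 6, 3, 8, 2] cursor@1
After 4 (prev): list=[49, 64, 1, 38, 5, 9, 6, 3, 8, 2] cursor@64
After 5 (prev): list=[49, 64, 1, 38, 5, 9, 6, 3, 8, 2] cursor@49
After 6 (insert_before(22)): list=[22, 49, 64, 1, 38, 5, 9, 6, 3, 8, 2] cursor@49
After 7 (prev): list=[22, 49, 64, 1, 38, 5, 9, 6, 3, 8, 2] cursor@22
After 8 (prev): list=[22, 49, 64, 1, 38, 5, 9, 6, 3, 8, 2] cursor@22
After 9 (delete_current): list=[49, 64, 1, 38, 5, 9, 6, 3, 8, 2] cursor@49
After 10 (insert_after(86)): list=[49, 86, 64, 1, 38, 5, 9, 6, 3, 8, 2] cursor@49

Answer: 1 49 49 49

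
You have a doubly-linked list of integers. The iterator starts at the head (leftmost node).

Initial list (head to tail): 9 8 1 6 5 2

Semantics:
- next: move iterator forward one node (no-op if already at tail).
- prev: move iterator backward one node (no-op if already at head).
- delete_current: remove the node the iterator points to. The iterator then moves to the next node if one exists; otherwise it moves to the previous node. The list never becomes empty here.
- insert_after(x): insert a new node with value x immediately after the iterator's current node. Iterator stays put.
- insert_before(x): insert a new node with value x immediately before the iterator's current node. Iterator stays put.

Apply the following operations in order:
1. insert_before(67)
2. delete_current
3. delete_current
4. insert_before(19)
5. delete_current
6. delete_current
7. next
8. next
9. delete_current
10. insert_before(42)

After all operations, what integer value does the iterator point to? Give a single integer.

Answer: 5

Derivation:
After 1 (insert_before(67)): list=[67, 9, 8, 1, 6, 5, 2] cursor@9
After 2 (delete_current): list=[67, 8, 1, 6, 5, 2] cursor@8
After 3 (delete_current): list=[67, 1, 6, 5, 2] cursor@1
After 4 (insert_before(19)): list=[67, 19, 1, 6, 5, 2] cursor@1
After 5 (delete_current): list=[67, 19, 6, 5, 2] cursor@6
After 6 (delete_current): list=[67, 19, 5, 2] cursor@5
After 7 (next): list=[67, 19, 5, 2] cursor@2
After 8 (next): list=[67, 19, 5, 2] cursor@2
After 9 (delete_current): list=[67, 19, 5] cursor@5
After 10 (insert_before(42)): list=[67, 19, 42, 5] cursor@5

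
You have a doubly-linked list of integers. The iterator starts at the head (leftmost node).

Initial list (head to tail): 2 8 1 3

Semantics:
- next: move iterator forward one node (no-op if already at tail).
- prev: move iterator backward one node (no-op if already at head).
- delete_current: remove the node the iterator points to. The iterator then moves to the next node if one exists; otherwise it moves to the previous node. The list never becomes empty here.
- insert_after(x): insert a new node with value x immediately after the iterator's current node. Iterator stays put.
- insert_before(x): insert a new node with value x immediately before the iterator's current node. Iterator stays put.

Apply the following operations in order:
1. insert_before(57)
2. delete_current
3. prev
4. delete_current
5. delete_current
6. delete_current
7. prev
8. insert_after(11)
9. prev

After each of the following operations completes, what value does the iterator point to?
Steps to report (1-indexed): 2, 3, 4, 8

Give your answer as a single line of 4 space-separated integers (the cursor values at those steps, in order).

Answer: 8 57 8 3

Derivation:
After 1 (insert_before(57)): list=[57, 2, 8, 1, 3] cursor@2
After 2 (delete_current): list=[57, 8, 1, 3] cursor@8
After 3 (prev): list=[57, 8, 1, 3] cursor@57
After 4 (delete_current): list=[8, 1, 3] cursor@8
After 5 (delete_current): list=[1, 3] cursor@1
After 6 (delete_current): list=[3] cursor@3
After 7 (prev): list=[3] cursor@3
After 8 (insert_after(11)): list=[3, 11] cursor@3
After 9 (prev): list=[3, 11] cursor@3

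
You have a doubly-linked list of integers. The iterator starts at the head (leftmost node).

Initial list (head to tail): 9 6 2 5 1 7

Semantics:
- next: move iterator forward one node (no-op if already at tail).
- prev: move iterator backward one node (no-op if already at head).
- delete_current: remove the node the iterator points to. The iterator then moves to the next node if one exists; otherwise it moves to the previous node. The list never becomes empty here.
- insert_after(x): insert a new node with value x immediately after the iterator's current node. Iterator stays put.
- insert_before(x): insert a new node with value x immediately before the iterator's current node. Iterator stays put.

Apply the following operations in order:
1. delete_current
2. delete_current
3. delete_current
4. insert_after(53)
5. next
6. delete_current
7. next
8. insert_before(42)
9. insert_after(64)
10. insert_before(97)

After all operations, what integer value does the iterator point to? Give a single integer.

Answer: 7

Derivation:
After 1 (delete_current): list=[6, 2, 5, 1, 7] cursor@6
After 2 (delete_current): list=[2, 5, 1, 7] cursor@2
After 3 (delete_current): list=[5, 1, 7] cursor@5
After 4 (insert_after(53)): list=[5, 53, 1, 7] cursor@5
After 5 (next): list=[5, 53, 1, 7] cursor@53
After 6 (delete_current): list=[5, 1, 7] cursor@1
After 7 (next): list=[5, 1, 7] cursor@7
After 8 (insert_before(42)): list=[5, 1, 42, 7] cursor@7
After 9 (insert_after(64)): list=[5, 1, 42, 7, 64] cursor@7
After 10 (insert_before(97)): list=[5, 1, 42, 97, 7, 64] cursor@7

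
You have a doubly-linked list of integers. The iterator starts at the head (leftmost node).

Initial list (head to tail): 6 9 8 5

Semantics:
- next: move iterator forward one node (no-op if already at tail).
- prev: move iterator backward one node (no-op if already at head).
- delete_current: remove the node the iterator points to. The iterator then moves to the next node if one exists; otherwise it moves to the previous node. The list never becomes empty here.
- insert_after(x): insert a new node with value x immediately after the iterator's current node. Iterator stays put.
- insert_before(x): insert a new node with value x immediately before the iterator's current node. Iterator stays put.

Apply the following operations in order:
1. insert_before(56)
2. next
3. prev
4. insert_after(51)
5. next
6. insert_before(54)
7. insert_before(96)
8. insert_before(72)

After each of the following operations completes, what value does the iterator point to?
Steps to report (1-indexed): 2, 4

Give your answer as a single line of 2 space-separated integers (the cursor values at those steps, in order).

Answer: 9 6

Derivation:
After 1 (insert_before(56)): list=[56, 6, 9, 8, 5] cursor@6
After 2 (next): list=[56, 6, 9, 8, 5] cursor@9
After 3 (prev): list=[56, 6, 9, 8, 5] cursor@6
After 4 (insert_after(51)): list=[56, 6, 51, 9, 8, 5] cursor@6
After 5 (next): list=[56, 6, 51, 9, 8, 5] cursor@51
After 6 (insert_before(54)): list=[56, 6, 54, 51, 9, 8, 5] cursor@51
After 7 (insert_before(96)): list=[56, 6, 54, 96, 51, 9, 8, 5] cursor@51
After 8 (insert_before(72)): list=[56, 6, 54, 96, 72, 51, 9, 8, 5] cursor@51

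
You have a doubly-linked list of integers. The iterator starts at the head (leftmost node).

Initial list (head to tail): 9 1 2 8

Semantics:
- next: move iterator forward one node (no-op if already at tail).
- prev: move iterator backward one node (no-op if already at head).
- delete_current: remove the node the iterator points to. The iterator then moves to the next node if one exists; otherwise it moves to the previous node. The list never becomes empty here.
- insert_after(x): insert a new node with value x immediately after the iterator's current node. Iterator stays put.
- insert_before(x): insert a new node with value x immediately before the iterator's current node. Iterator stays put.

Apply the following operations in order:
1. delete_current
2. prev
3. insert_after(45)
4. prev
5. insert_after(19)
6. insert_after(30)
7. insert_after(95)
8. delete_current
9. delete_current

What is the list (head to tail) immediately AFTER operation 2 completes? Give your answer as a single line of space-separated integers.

After 1 (delete_current): list=[1, 2, 8] cursor@1
After 2 (prev): list=[1, 2, 8] cursor@1

Answer: 1 2 8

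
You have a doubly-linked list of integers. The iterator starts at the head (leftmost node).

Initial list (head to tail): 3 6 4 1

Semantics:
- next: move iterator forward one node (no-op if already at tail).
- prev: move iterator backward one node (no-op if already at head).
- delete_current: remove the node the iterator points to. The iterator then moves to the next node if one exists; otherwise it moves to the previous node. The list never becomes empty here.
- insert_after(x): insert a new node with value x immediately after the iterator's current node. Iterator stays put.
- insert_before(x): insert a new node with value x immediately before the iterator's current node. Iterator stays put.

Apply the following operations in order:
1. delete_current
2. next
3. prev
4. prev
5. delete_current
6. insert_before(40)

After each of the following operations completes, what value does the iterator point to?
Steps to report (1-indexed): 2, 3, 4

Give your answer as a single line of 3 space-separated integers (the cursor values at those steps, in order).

Answer: 4 6 6

Derivation:
After 1 (delete_current): list=[6, 4, 1] cursor@6
After 2 (next): list=[6, 4, 1] cursor@4
After 3 (prev): list=[6, 4, 1] cursor@6
After 4 (prev): list=[6, 4, 1] cursor@6
After 5 (delete_current): list=[4, 1] cursor@4
After 6 (insert_before(40)): list=[40, 4, 1] cursor@4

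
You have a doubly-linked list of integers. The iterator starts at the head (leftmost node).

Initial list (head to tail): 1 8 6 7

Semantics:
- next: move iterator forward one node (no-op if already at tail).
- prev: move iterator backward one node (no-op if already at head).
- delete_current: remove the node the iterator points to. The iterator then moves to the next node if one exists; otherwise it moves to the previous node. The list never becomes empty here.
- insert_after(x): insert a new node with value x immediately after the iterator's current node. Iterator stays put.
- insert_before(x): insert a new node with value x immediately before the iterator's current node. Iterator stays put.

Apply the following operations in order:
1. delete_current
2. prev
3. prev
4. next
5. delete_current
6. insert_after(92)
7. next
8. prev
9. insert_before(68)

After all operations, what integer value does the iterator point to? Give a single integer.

After 1 (delete_current): list=[8, 6, 7] cursor@8
After 2 (prev): list=[8, 6, 7] cursor@8
After 3 (prev): list=[8, 6, 7] cursor@8
After 4 (next): list=[8, 6, 7] cursor@6
After 5 (delete_current): list=[8, 7] cursor@7
After 6 (insert_after(92)): list=[8, 7, 92] cursor@7
After 7 (next): list=[8, 7, 92] cursor@92
After 8 (prev): list=[8, 7, 92] cursor@7
After 9 (insert_before(68)): list=[8, 68, 7, 92] cursor@7

Answer: 7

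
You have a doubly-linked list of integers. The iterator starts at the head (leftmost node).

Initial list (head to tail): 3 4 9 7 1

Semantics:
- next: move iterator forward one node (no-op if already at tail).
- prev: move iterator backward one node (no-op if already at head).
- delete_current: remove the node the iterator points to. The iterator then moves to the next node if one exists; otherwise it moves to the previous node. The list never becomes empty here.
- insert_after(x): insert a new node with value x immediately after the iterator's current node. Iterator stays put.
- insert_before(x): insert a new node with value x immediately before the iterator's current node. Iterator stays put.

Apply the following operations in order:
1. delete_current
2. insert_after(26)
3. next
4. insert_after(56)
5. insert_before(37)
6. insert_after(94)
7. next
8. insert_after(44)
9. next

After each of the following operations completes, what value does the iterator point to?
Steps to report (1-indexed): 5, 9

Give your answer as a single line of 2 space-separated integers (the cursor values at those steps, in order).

After 1 (delete_current): list=[4, 9, 7, 1] cursor@4
After 2 (insert_after(26)): list=[4, 26, 9, 7, 1] cursor@4
After 3 (next): list=[4, 26, 9, 7, 1] cursor@26
After 4 (insert_after(56)): list=[4, 26, 56, 9, 7, 1] cursor@26
After 5 (insert_before(37)): list=[4, 37, 26, 56, 9, 7, 1] cursor@26
After 6 (insert_after(94)): list=[4, 37, 26, 94, 56, 9, 7, 1] cursor@26
After 7 (next): list=[4, 37, 26, 94, 56, 9, 7, 1] cursor@94
After 8 (insert_after(44)): list=[4, 37, 26, 94, 44, 56, 9, 7, 1] cursor@94
After 9 (next): list=[4, 37, 26, 94, 44, 56, 9, 7, 1] cursor@44

Answer: 26 44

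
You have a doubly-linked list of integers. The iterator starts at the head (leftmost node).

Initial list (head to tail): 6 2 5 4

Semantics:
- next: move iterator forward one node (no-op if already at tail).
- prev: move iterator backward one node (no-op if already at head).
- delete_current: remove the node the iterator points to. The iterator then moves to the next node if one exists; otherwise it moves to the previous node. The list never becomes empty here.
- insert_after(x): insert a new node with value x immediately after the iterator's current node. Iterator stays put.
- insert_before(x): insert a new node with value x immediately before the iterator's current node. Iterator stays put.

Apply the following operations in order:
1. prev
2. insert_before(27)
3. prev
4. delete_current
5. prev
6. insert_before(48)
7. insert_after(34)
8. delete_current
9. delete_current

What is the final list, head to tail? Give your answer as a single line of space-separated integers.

After 1 (prev): list=[6, 2, 5, 4] cursor@6
After 2 (insert_before(27)): list=[27, 6, 2, 5, 4] cursor@6
After 3 (prev): list=[27, 6, 2, 5, 4] cursor@27
After 4 (delete_current): list=[6, 2, 5, 4] cursor@6
After 5 (prev): list=[6, 2, 5, 4] cursor@6
After 6 (insert_before(48)): list=[48, 6, 2, 5, 4] cursor@6
After 7 (insert_after(34)): list=[48, 6, 34, 2, 5, 4] cursor@6
After 8 (delete_current): list=[48, 34, 2, 5, 4] cursor@34
After 9 (delete_current): list=[48, 2, 5, 4] cursor@2

Answer: 48 2 5 4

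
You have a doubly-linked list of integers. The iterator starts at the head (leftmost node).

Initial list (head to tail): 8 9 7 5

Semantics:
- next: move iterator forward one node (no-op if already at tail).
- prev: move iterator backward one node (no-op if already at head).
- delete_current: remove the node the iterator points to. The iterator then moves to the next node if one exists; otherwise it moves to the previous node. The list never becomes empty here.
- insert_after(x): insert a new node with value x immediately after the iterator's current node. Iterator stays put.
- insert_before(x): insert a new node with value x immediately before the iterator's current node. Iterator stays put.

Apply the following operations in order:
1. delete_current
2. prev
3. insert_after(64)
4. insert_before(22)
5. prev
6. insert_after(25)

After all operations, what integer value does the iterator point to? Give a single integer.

After 1 (delete_current): list=[9, 7, 5] cursor@9
After 2 (prev): list=[9, 7, 5] cursor@9
After 3 (insert_after(64)): list=[9, 64, 7, 5] cursor@9
After 4 (insert_before(22)): list=[22, 9, 64, 7, 5] cursor@9
After 5 (prev): list=[22, 9, 64, 7, 5] cursor@22
After 6 (insert_after(25)): list=[22, 25, 9, 64, 7, 5] cursor@22

Answer: 22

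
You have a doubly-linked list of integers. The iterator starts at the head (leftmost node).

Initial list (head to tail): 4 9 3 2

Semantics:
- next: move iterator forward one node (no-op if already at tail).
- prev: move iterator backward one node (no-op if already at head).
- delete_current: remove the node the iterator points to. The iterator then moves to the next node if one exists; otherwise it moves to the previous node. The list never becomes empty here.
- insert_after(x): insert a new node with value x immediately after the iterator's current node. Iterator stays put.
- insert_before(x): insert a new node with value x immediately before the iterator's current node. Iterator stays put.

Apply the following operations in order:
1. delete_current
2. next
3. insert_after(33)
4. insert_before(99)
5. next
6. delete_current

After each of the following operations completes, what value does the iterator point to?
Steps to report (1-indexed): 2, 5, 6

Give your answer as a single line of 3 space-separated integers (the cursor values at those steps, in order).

Answer: 3 33 2

Derivation:
After 1 (delete_current): list=[9, 3, 2] cursor@9
After 2 (next): list=[9, 3, 2] cursor@3
After 3 (insert_after(33)): list=[9, 3, 33, 2] cursor@3
After 4 (insert_before(99)): list=[9, 99, 3, 33, 2] cursor@3
After 5 (next): list=[9, 99, 3, 33, 2] cursor@33
After 6 (delete_current): list=[9, 99, 3, 2] cursor@2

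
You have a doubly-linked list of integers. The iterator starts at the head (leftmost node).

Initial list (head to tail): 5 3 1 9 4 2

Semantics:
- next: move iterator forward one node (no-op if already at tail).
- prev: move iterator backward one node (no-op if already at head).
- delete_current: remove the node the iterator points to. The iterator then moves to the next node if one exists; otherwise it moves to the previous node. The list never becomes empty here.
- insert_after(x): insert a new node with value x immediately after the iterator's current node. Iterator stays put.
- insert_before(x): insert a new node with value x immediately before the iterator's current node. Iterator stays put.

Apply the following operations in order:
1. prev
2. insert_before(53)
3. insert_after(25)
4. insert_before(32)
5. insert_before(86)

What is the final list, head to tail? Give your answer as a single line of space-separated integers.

After 1 (prev): list=[5, 3, 1, 9, 4, 2] cursor@5
After 2 (insert_before(53)): list=[53, 5, 3, 1, 9, 4, 2] cursor@5
After 3 (insert_after(25)): list=[53, 5, 25, 3, 1, 9, 4, 2] cursor@5
After 4 (insert_before(32)): list=[53, 32, 5, 25, 3, 1, 9, 4, 2] cursor@5
After 5 (insert_before(86)): list=[53, 32, 86, 5, 25, 3, 1, 9, 4, 2] cursor@5

Answer: 53 32 86 5 25 3 1 9 4 2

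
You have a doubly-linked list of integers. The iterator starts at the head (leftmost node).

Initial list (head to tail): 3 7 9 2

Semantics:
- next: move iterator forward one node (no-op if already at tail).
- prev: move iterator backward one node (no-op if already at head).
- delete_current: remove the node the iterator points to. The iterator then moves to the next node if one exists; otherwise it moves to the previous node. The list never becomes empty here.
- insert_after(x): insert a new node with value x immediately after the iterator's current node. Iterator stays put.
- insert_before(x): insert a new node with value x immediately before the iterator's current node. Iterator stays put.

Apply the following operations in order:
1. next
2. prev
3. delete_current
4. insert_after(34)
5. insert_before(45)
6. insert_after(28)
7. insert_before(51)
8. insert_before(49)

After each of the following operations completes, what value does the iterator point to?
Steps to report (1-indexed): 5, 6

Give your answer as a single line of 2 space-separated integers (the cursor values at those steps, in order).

Answer: 7 7

Derivation:
After 1 (next): list=[3, 7, 9, 2] cursor@7
After 2 (prev): list=[3, 7, 9, 2] cursor@3
After 3 (delete_current): list=[7, 9, 2] cursor@7
After 4 (insert_after(34)): list=[7, 34, 9, 2] cursor@7
After 5 (insert_before(45)): list=[45, 7, 34, 9, 2] cursor@7
After 6 (insert_after(28)): list=[45, 7, 28, 34, 9, 2] cursor@7
After 7 (insert_before(51)): list=[45, 51, 7, 28, 34, 9, 2] cursor@7
After 8 (insert_before(49)): list=[45, 51, 49, 7, 28, 34, 9, 2] cursor@7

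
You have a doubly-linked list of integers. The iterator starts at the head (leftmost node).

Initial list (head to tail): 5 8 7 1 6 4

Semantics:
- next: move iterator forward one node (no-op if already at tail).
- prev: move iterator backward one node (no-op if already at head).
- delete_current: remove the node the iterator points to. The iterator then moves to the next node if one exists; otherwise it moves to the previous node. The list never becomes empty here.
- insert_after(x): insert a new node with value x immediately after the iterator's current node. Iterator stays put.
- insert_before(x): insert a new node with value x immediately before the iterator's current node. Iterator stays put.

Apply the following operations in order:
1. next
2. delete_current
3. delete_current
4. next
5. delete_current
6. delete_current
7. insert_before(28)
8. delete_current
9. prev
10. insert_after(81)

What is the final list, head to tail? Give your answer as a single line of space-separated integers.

Answer: 5 81 28

Derivation:
After 1 (next): list=[5, 8, 7, 1, 6, 4] cursor@8
After 2 (delete_current): list=[5, 7, 1, 6, 4] cursor@7
After 3 (delete_current): list=[5, 1, 6, 4] cursor@1
After 4 (next): list=[5, 1, 6, 4] cursor@6
After 5 (delete_current): list=[5, 1, 4] cursor@4
After 6 (delete_current): list=[5, 1] cursor@1
After 7 (insert_before(28)): list=[5, 28, 1] cursor@1
After 8 (delete_current): list=[5, 28] cursor@28
After 9 (prev): list=[5, 28] cursor@5
After 10 (insert_after(81)): list=[5, 81, 28] cursor@5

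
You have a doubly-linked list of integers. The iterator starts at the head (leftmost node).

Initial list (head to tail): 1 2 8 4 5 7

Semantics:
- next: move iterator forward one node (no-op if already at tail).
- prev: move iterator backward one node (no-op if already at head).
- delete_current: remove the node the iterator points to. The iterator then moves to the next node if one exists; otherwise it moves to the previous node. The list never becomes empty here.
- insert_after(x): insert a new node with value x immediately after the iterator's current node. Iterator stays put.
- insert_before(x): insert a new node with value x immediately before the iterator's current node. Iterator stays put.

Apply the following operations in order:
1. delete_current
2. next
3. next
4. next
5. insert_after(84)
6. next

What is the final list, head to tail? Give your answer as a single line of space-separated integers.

Answer: 2 8 4 5 84 7

Derivation:
After 1 (delete_current): list=[2, 8, 4, 5, 7] cursor@2
After 2 (next): list=[2, 8, 4, 5, 7] cursor@8
After 3 (next): list=[2, 8, 4, 5, 7] cursor@4
After 4 (next): list=[2, 8, 4, 5, 7] cursor@5
After 5 (insert_after(84)): list=[2, 8, 4, 5, 84, 7] cursor@5
After 6 (next): list=[2, 8, 4, 5, 84, 7] cursor@84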